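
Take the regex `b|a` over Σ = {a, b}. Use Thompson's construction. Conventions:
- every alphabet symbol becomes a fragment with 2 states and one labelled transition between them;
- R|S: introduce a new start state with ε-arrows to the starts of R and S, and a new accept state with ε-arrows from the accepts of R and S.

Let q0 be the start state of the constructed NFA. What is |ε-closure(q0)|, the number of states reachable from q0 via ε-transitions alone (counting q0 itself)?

3

Compute the ε-closure size of each fragment's start state recursively; a symbol fragment's start has no outgoing ε-edge, so its closure is just itself (size 1).
  b|a : |ε-closure| = 1 + 1 + 1 = 3 (the new accept is not ε-reachable since no branch accepts ε)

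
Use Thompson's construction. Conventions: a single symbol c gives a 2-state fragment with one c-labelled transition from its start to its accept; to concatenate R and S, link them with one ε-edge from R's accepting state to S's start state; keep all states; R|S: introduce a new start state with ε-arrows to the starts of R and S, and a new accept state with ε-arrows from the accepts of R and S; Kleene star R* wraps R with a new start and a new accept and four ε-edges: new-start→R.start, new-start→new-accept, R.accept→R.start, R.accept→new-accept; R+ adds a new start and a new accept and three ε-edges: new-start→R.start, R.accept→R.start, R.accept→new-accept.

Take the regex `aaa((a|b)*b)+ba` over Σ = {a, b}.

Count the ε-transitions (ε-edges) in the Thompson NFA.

17

Bottom-up over the parse tree:
Each of the 8 symbol leaves contributes 0 ε-transitions.
  a|b : 4 ε-transitions
  (a|b)* : 8 ε-transitions
  (a|b)*b : 9 ε-transitions
  ((a|b)*b)+ : 12 ε-transitions
  aaa((a|b)*b)+ba : 17 ε-transitions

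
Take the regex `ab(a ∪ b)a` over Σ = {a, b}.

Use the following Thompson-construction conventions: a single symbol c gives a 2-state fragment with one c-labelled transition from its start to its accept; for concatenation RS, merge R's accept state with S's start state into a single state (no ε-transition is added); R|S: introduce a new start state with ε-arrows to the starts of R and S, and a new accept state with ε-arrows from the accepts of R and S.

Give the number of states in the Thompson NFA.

9

Bottom-up over the parse tree:
Each of the 5 symbol leaves contributes a 2-state fragment.
  a ∪ b → 6 states
  ab(a ∪ b)a → 9 states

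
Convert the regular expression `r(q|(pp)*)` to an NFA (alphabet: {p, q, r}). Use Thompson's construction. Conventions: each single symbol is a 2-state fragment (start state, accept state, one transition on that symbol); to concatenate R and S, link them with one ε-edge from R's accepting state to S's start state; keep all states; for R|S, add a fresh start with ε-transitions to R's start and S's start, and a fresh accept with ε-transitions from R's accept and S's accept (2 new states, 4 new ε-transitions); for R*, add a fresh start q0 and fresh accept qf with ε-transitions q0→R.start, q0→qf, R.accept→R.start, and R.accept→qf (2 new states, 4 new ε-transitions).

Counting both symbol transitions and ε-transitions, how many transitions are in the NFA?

14

Bottom-up over the parse tree:
Each of the 4 symbol leaves contributes 1 transition (1 symbol, 0 ε).
  pp = 3 transitions (2 symbol, 1 ε)
  (pp)* = 7 transitions (2 symbol, 5 ε)
  q|(pp)* = 12 transitions (3 symbol, 9 ε)
  r(q|(pp)*) = 14 transitions (4 symbol, 10 ε)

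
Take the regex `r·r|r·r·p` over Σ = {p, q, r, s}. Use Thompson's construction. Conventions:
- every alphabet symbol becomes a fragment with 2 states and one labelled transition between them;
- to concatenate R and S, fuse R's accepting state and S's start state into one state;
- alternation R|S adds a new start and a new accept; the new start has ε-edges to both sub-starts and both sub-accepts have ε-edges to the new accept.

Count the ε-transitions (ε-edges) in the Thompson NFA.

4

Bottom-up over the parse tree:
Each of the 5 symbol leaves contributes 0 ε-transitions.
  r·r : 0 ε-transitions
  r·r·p : 0 ε-transitions
  r·r|r·r·p : 4 ε-transitions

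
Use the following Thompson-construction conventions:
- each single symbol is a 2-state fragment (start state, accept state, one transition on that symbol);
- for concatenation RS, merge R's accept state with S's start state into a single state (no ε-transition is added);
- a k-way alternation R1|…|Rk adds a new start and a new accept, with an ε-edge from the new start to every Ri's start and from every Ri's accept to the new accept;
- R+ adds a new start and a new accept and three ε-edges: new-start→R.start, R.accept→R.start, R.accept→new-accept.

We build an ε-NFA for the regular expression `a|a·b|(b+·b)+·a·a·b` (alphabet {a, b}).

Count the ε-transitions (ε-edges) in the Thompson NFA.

By structural recursion:
Each of the 8 symbol leaves contributes 0 ε-transitions.
  a·b — 0 ε-transitions
  b+ — 3 ε-transitions
  b+·b — 3 ε-transitions
  (b+·b)+ — 6 ε-transitions
  (b+·b)+·a·a·b — 6 ε-transitions
  a|a·b|(b+·b)+·a·a·b — 12 ε-transitions

12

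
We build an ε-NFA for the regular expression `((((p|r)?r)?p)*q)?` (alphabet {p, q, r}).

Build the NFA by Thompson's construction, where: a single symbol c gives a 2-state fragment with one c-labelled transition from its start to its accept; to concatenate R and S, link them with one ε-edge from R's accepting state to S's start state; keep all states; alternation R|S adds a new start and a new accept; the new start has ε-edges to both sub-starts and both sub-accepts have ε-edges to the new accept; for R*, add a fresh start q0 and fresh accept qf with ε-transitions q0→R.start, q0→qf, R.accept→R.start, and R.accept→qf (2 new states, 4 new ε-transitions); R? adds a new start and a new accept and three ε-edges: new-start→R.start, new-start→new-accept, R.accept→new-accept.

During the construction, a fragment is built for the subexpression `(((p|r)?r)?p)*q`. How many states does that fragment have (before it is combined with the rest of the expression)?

18

Fragment for `(((p|r)?r)?p)*q`:
Each of the 5 symbol leaves contributes a 2-state fragment.
  p|r → 6 states
  (p|r)? → 8 states
  (p|r)?r → 10 states
  ((p|r)?r)? → 12 states
  ((p|r)?r)?p → 14 states
  (((p|r)?r)?p)* → 16 states
  (((p|r)?r)?p)*q → 18 states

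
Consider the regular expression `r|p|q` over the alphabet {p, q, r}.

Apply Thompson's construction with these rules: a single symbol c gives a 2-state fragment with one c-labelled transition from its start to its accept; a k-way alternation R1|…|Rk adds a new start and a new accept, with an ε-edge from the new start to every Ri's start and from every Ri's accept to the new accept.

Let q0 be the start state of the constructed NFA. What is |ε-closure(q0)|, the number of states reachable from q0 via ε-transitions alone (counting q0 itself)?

Compute the ε-closure size of each fragment's start state recursively; a symbol fragment's start has no outgoing ε-edge, so its closure is just itself (size 1).
  r|p|q : new start ε-reaches every alternative's start; none of them accept ε, so the new accept is not reached: |closure| = 1 + 1 + 1 + 1 = 4

4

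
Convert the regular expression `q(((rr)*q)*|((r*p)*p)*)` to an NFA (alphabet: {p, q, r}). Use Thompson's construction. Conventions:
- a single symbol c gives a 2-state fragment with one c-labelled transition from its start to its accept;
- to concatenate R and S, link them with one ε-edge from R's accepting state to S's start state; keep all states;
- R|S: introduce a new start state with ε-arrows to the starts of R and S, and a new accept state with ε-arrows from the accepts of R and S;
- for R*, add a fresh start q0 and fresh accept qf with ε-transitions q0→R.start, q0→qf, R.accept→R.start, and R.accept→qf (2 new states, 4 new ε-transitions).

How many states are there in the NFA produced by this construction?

26

Recursing over subexpressions:
Each of the 7 symbol leaves contributes a 2-state fragment.
  rr — 4 states
  (rr)* — 6 states
  (rr)*q — 8 states
  ((rr)*q)* — 10 states
  r* — 4 states
  r*p — 6 states
  (r*p)* — 8 states
  (r*p)*p — 10 states
  ((r*p)*p)* — 12 states
  ((rr)*q)*|((r*p)*p)* — 24 states
  q(((rr)*q)*|((r*p)*p)*) — 26 states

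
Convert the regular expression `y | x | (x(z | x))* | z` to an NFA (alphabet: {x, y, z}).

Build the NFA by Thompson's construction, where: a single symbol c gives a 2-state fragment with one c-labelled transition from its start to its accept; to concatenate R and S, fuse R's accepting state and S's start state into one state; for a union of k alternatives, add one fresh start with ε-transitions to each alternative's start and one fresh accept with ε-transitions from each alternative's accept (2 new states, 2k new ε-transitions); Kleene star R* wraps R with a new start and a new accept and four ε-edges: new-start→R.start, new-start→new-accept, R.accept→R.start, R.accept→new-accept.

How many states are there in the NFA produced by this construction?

17

Recursing over subexpressions:
Each of the 6 symbol leaves contributes a 2-state fragment.
  z | x → 6 states
  x(z | x) → 7 states
  (x(z | x))* → 9 states
  y | x | (x(z | x))* | z → 17 states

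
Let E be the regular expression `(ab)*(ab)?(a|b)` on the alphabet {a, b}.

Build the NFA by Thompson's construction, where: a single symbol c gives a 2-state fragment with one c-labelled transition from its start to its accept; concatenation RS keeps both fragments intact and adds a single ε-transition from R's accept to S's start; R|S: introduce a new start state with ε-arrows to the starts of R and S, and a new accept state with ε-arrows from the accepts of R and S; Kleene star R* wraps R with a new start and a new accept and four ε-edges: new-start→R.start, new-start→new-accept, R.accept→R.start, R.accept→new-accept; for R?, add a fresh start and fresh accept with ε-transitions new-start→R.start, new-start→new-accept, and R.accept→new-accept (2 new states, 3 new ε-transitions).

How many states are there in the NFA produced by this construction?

Per subexpression:
Each of the 6 symbol leaves contributes a 2-state fragment.
  ab : 4 states
  (ab)* : 6 states
  ab : 4 states
  (ab)? : 6 states
  a|b : 6 states
  (ab)*(ab)?(a|b) : 18 states

18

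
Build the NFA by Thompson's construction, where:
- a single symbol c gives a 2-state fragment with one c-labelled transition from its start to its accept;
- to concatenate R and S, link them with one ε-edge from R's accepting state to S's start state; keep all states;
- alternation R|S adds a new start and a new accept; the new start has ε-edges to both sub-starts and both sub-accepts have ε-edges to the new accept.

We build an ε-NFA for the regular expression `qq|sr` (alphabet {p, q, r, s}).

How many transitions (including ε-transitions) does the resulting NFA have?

Per subexpression:
Each of the 4 symbol leaves contributes 1 transition (1 symbol, 0 ε).
  qq — 3 transitions (2 symbol, 1 ε)
  sr — 3 transitions (2 symbol, 1 ε)
  qq|sr — 10 transitions (4 symbol, 6 ε)

10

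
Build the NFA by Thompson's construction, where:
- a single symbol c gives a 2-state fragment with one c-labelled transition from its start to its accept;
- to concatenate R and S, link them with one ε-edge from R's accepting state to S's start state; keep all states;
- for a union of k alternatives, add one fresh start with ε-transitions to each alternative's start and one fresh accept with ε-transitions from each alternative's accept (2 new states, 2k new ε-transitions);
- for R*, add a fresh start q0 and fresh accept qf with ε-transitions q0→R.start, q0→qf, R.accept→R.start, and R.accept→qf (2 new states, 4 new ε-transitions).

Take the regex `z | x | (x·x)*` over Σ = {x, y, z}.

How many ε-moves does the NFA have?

Building bottom-up:
Each of the 4 symbol leaves contributes 0 ε-transitions.
  x·x → 1 ε-transition
  (x·x)* → 5 ε-transitions
  z | x | (x·x)* → 11 ε-transitions

11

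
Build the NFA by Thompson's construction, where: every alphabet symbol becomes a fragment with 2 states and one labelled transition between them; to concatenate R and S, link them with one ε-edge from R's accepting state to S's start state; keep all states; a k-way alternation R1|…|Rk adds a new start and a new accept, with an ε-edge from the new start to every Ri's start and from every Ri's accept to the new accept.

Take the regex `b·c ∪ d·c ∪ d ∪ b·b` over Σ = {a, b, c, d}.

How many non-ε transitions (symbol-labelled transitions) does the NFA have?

Bottom-up over the parse tree:
Each of the 7 symbol leaves contributes exactly 1 symbol transition.
  b·c : 2 symbol transitions
  d·c : 2 symbol transitions
  b·b : 2 symbol transitions
  b·c ∪ d·c ∪ d ∪ b·b : 7 symbol transitions

7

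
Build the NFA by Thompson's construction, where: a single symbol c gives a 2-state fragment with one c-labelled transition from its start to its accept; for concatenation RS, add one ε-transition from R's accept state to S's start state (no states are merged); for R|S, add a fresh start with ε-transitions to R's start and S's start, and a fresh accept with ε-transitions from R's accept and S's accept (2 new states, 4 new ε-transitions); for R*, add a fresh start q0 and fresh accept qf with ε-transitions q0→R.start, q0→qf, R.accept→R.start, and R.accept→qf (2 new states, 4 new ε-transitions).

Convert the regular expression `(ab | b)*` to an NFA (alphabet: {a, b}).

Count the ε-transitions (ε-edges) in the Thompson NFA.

Recursing over subexpressions:
Each of the 3 symbol leaves contributes 0 ε-transitions.
  ab : 1 ε-transition
  ab | b : 5 ε-transitions
  (ab | b)* : 9 ε-transitions

9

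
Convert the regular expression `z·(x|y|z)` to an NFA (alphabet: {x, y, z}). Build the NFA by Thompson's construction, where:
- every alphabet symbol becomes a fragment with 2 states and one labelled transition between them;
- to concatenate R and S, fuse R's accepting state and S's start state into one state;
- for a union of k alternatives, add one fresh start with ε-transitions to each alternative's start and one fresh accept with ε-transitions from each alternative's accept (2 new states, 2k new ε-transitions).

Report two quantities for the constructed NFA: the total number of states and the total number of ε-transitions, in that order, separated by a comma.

9, 6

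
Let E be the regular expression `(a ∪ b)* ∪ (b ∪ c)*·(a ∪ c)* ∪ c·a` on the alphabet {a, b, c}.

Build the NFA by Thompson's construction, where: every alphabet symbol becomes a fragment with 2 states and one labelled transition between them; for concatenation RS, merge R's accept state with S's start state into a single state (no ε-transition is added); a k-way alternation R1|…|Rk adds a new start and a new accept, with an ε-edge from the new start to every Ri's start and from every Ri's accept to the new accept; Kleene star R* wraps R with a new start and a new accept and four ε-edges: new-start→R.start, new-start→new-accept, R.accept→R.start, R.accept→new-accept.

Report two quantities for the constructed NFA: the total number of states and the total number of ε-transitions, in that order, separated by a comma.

By structural recursion:
Each of the 8 symbol leaves contributes 2 states and 0 ε-transitions.
  a ∪ b — 6 states, 4 ε-transitions
  (a ∪ b)* — 8 states, 8 ε-transitions
  b ∪ c — 6 states, 4 ε-transitions
  (b ∪ c)* — 8 states, 8 ε-transitions
  a ∪ c — 6 states, 4 ε-transitions
  (a ∪ c)* — 8 states, 8 ε-transitions
  (b ∪ c)*·(a ∪ c)* — 15 states, 16 ε-transitions
  c·a — 3 states, 0 ε-transitions
  (a ∪ b)* ∪ (b ∪ c)*·(a ∪ c)* ∪ c·a — 28 states, 30 ε-transitions

28, 30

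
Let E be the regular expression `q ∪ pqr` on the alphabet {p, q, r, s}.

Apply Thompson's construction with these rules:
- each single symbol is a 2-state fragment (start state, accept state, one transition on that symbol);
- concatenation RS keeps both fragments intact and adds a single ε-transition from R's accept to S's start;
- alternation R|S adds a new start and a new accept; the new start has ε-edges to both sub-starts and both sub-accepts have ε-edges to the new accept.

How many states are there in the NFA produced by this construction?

10

Building bottom-up:
Each of the 4 symbol leaves contributes a 2-state fragment.
  pqr — 6 states
  q ∪ pqr — 10 states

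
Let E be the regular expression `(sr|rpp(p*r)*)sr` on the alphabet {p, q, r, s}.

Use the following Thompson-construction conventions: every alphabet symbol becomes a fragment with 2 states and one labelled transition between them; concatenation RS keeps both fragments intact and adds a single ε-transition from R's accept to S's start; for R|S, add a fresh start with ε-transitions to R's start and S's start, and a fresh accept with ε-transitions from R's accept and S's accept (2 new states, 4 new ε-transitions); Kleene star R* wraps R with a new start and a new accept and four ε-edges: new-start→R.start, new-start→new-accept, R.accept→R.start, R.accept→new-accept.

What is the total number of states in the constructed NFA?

Building bottom-up:
Each of the 9 symbol leaves contributes a 2-state fragment.
  sr = 4 states
  p* = 4 states
  p*r = 6 states
  (p*r)* = 8 states
  rpp(p*r)* = 14 states
  sr|rpp(p*r)* = 20 states
  (sr|rpp(p*r)*)sr = 24 states

24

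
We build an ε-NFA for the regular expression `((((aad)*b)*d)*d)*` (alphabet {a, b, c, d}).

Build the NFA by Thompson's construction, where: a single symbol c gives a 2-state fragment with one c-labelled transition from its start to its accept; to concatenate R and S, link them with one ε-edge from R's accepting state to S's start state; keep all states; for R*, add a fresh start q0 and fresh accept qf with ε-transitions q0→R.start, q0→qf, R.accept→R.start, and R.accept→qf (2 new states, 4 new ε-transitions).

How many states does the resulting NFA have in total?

Building bottom-up:
Each of the 6 symbol leaves contributes a 2-state fragment.
  aad — 6 states
  (aad)* — 8 states
  (aad)*b — 10 states
  ((aad)*b)* — 12 states
  ((aad)*b)*d — 14 states
  (((aad)*b)*d)* — 16 states
  (((aad)*b)*d)*d — 18 states
  ((((aad)*b)*d)*d)* — 20 states

20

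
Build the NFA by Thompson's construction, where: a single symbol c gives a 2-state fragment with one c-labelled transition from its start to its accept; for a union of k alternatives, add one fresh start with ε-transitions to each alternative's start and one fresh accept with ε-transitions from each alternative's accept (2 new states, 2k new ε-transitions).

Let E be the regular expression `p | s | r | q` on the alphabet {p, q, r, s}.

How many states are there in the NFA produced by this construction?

10

Building bottom-up:
Each of the 4 symbol leaves contributes a 2-state fragment.
  p | s | r | q = 10 states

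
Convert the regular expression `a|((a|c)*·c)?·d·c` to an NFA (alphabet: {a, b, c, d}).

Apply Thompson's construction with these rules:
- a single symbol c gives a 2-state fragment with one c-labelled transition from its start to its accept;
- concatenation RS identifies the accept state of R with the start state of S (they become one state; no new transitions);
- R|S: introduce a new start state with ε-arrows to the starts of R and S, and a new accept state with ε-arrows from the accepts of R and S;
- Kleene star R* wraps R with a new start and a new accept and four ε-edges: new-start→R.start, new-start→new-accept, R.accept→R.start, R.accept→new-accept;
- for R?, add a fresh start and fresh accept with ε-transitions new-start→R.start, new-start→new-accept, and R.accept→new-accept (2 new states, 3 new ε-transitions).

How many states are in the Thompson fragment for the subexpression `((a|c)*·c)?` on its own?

Fragment for `((a|c)*·c)?`:
Each of the 3 symbol leaves contributes a 2-state fragment.
  a|c — 6 states
  (a|c)* — 8 states
  (a|c)*·c — 9 states
  ((a|c)*·c)? — 11 states

11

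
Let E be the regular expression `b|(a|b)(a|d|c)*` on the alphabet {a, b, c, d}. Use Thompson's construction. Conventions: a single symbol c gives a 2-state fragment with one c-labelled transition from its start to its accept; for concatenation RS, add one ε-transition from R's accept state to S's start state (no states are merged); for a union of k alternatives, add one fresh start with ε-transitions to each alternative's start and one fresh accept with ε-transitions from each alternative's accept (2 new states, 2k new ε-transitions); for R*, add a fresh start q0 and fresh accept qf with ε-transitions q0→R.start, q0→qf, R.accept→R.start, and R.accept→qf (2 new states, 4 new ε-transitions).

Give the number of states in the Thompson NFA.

20

By structural recursion:
Each of the 6 symbol leaves contributes a 2-state fragment.
  a|b — 6 states
  a|d|c — 8 states
  (a|d|c)* — 10 states
  (a|b)(a|d|c)* — 16 states
  b|(a|b)(a|d|c)* — 20 states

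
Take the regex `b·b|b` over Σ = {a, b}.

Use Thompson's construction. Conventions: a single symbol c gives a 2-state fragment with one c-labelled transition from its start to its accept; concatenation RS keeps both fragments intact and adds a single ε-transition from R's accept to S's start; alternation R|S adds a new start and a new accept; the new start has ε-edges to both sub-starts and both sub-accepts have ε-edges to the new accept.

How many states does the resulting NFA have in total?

Bottom-up over the parse tree:
Each of the 3 symbol leaves contributes a 2-state fragment.
  b·b : 4 states
  b·b|b : 8 states

8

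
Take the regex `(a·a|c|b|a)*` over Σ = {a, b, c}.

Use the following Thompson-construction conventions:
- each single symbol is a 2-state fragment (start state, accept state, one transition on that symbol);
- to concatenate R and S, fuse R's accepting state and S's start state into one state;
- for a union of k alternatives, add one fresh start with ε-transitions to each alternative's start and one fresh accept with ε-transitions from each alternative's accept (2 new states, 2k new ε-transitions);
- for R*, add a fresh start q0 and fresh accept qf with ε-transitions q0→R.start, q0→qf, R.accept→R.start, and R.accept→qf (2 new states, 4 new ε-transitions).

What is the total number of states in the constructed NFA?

Building bottom-up:
Each of the 5 symbol leaves contributes a 2-state fragment.
  a·a : 3 states
  a·a|c|b|a : 11 states
  (a·a|c|b|a)* : 13 states

13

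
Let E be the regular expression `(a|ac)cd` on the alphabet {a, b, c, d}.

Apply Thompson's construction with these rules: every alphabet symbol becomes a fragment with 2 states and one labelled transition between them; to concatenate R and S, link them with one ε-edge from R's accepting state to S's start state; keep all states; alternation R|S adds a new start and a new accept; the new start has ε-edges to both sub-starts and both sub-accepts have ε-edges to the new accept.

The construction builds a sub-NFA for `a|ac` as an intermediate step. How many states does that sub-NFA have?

Fragment for `a|ac`:
Each of the 3 symbol leaves contributes a 2-state fragment.
  ac — 4 states
  a|ac — 8 states

8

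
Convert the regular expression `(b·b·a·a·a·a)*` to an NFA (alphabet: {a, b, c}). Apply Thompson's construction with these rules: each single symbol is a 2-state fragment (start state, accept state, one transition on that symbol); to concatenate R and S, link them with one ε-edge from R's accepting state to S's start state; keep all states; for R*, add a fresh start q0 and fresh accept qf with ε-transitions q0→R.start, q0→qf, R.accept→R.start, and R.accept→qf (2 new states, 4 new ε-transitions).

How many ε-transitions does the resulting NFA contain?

9

Recursing over subexpressions:
Each of the 6 symbol leaves contributes 0 ε-transitions.
  b·b·a·a·a·a = 5 ε-transitions
  (b·b·a·a·a·a)* = 9 ε-transitions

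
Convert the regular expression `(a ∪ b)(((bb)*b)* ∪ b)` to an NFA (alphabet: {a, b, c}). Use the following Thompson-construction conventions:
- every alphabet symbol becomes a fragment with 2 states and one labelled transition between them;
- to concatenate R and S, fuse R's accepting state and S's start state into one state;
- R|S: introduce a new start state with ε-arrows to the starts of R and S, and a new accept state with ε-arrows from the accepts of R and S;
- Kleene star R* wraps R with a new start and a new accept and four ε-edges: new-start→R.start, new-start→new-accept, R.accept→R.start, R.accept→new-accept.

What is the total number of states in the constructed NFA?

Building bottom-up:
Each of the 6 symbol leaves contributes a 2-state fragment.
  a ∪ b : 6 states
  bb : 3 states
  (bb)* : 5 states
  (bb)*b : 6 states
  ((bb)*b)* : 8 states
  ((bb)*b)* ∪ b : 12 states
  (a ∪ b)(((bb)*b)* ∪ b) : 17 states

17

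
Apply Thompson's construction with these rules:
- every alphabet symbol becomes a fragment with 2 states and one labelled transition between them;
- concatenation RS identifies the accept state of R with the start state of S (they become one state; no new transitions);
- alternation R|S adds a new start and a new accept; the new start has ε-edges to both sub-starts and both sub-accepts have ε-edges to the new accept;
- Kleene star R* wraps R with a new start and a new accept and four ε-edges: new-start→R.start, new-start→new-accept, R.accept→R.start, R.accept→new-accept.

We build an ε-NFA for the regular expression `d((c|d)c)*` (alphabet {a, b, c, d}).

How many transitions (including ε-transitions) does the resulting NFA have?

Bottom-up over the parse tree:
Each of the 4 symbol leaves contributes 1 transition (1 symbol, 0 ε).
  c|d — 6 transitions (2 symbol, 4 ε)
  (c|d)c — 7 transitions (3 symbol, 4 ε)
  ((c|d)c)* — 11 transitions (3 symbol, 8 ε)
  d((c|d)c)* — 12 transitions (4 symbol, 8 ε)

12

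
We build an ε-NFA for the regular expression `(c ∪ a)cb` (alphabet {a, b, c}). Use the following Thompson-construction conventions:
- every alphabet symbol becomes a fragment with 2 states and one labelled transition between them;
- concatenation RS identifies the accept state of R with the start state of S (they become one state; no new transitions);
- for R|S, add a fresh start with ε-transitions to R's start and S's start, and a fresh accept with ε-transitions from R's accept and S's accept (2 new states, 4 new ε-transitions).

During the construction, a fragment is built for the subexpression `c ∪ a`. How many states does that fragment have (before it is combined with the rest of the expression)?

Fragment for `c ∪ a`:
Each of the 2 symbol leaves contributes a 2-state fragment.
  c ∪ a — 6 states

6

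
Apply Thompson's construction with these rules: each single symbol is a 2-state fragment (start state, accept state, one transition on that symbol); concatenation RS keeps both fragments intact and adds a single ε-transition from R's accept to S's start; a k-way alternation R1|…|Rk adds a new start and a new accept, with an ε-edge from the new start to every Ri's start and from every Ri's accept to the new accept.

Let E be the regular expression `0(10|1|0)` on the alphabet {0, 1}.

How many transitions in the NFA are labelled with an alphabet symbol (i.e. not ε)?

5

Recursing over subexpressions:
Each of the 5 symbol leaves contributes exactly 1 symbol transition.
  10 : 2 symbol transitions
  10|1|0 : 4 symbol transitions
  0(10|1|0) : 5 symbol transitions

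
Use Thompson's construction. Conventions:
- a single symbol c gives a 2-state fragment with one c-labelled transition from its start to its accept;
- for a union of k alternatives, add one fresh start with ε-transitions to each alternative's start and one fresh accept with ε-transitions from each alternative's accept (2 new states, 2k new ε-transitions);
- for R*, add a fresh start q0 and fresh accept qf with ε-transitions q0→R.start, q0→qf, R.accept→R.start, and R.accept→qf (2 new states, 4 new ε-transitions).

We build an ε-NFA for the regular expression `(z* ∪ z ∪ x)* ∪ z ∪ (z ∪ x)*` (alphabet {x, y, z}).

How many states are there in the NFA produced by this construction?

Building bottom-up:
Each of the 6 symbol leaves contributes a 2-state fragment.
  z* : 4 states
  z* ∪ z ∪ x : 10 states
  (z* ∪ z ∪ x)* : 12 states
  z ∪ x : 6 states
  (z ∪ x)* : 8 states
  (z* ∪ z ∪ x)* ∪ z ∪ (z ∪ x)* : 24 states

24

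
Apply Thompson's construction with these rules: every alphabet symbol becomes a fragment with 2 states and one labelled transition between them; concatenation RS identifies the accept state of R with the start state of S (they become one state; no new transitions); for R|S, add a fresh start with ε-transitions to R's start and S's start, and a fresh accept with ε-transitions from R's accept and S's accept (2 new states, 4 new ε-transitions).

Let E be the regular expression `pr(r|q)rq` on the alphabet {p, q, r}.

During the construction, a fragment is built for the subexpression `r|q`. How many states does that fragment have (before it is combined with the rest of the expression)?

Fragment for `r|q`:
Each of the 2 symbol leaves contributes a 2-state fragment.
  r|q : 6 states

6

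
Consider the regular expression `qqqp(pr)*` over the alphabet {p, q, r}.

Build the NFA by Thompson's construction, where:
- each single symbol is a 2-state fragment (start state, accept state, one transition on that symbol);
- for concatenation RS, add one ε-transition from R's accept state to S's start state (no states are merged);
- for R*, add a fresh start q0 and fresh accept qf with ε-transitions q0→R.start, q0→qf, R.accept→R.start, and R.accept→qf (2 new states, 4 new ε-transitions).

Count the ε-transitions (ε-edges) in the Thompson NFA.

Recursing over subexpressions:
Each of the 6 symbol leaves contributes 0 ε-transitions.
  pr = 1 ε-transition
  (pr)* = 5 ε-transitions
  qqqp(pr)* = 9 ε-transitions

9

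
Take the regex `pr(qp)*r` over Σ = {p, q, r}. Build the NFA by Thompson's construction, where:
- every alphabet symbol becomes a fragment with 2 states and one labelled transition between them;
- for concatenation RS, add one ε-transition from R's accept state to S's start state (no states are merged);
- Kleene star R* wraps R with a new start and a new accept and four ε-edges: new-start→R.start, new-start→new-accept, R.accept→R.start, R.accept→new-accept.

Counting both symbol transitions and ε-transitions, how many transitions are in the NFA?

13

Bottom-up over the parse tree:
Each of the 5 symbol leaves contributes 1 transition (1 symbol, 0 ε).
  qp : 3 transitions (2 symbol, 1 ε)
  (qp)* : 7 transitions (2 symbol, 5 ε)
  pr(qp)*r : 13 transitions (5 symbol, 8 ε)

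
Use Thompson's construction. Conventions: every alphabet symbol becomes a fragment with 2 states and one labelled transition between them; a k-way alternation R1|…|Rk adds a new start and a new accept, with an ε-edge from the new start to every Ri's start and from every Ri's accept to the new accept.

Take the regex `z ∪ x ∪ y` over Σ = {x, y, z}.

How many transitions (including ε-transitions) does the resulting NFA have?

9

Building bottom-up:
Each of the 3 symbol leaves contributes 1 transition (1 symbol, 0 ε).
  z ∪ x ∪ y → 9 transitions (3 symbol, 6 ε)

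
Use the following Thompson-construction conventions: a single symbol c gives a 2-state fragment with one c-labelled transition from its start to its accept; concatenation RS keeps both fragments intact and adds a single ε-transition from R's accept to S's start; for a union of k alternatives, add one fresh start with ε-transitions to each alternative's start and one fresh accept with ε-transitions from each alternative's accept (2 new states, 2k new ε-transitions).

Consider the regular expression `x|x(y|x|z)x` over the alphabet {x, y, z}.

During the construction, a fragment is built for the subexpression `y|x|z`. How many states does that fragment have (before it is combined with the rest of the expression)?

8

Fragment for `y|x|z`:
Each of the 3 symbol leaves contributes a 2-state fragment.
  y|x|z = 8 states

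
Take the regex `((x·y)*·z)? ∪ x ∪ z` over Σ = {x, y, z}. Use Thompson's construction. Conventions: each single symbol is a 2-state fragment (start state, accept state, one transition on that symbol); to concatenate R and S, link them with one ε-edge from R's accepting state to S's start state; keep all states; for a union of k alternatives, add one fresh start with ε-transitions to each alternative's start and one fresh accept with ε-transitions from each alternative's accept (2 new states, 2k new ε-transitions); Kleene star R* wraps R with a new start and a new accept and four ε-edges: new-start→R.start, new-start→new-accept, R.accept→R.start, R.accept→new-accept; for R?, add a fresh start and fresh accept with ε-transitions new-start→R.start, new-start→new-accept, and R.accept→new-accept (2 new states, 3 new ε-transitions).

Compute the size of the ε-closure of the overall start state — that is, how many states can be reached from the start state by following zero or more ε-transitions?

10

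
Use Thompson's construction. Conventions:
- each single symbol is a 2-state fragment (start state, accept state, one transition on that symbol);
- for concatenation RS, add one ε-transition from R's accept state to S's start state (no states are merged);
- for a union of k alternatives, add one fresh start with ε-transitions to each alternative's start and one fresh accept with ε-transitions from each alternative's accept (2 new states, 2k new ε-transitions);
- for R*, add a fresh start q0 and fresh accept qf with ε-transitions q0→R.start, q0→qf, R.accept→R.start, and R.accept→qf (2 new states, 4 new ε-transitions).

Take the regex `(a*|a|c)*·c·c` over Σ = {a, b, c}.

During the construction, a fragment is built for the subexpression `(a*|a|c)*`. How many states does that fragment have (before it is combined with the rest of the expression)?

12

Fragment for `(a*|a|c)*`:
Each of the 3 symbol leaves contributes a 2-state fragment.
  a* — 4 states
  a*|a|c — 10 states
  (a*|a|c)* — 12 states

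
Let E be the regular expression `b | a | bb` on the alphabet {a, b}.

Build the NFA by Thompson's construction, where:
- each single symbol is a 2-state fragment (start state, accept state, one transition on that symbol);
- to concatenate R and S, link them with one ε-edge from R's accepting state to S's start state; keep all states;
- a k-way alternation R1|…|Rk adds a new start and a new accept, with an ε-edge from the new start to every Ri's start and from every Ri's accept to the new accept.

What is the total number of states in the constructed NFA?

10

By structural recursion:
Each of the 4 symbol leaves contributes a 2-state fragment.
  bb : 4 states
  b | a | bb : 10 states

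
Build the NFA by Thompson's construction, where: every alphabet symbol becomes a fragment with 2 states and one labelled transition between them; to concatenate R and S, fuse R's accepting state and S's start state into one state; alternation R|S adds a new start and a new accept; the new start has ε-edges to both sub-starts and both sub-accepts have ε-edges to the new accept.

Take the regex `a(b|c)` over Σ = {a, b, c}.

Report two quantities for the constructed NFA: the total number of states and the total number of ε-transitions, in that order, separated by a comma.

Recursing over subexpressions:
Each of the 3 symbol leaves contributes 2 states and 0 ε-transitions.
  b|c → 6 states, 4 ε-transitions
  a(b|c) → 7 states, 4 ε-transitions

7, 4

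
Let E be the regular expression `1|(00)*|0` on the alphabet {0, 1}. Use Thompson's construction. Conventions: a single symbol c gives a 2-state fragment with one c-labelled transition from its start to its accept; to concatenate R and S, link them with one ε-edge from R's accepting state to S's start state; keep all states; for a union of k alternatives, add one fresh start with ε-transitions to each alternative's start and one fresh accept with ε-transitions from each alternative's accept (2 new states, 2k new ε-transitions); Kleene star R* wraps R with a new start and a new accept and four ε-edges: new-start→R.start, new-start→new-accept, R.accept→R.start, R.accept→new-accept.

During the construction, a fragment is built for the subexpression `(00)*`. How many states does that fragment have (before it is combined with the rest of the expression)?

Fragment for `(00)*`:
Each of the 2 symbol leaves contributes a 2-state fragment.
  00 — 4 states
  (00)* — 6 states

6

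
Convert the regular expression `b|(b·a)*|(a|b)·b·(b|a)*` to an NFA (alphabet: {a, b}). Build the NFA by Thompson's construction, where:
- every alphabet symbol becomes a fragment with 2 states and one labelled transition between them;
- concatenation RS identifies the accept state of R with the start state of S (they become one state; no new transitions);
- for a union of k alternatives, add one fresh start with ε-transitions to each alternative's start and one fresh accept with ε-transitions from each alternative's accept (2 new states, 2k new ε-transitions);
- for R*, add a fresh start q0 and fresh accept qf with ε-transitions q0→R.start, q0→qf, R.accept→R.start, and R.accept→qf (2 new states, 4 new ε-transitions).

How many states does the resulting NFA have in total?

Bottom-up over the parse tree:
Each of the 8 symbol leaves contributes a 2-state fragment.
  b·a — 3 states
  (b·a)* — 5 states
  a|b — 6 states
  b|a — 6 states
  (b|a)* — 8 states
  (a|b)·b·(b|a)* — 14 states
  b|(b·a)*|(a|b)·b·(b|a)* — 23 states

23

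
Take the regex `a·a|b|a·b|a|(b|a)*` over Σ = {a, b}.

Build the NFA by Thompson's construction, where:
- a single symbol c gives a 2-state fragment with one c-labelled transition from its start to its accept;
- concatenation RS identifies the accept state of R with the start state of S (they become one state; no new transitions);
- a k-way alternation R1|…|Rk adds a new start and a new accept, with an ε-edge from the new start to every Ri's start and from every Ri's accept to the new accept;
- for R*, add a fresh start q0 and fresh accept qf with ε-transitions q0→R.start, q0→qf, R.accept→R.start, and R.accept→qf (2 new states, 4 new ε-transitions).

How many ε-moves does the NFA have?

18

By structural recursion:
Each of the 8 symbol leaves contributes 0 ε-transitions.
  a·a = 0 ε-transitions
  a·b = 0 ε-transitions
  b|a = 4 ε-transitions
  (b|a)* = 8 ε-transitions
  a·a|b|a·b|a|(b|a)* = 18 ε-transitions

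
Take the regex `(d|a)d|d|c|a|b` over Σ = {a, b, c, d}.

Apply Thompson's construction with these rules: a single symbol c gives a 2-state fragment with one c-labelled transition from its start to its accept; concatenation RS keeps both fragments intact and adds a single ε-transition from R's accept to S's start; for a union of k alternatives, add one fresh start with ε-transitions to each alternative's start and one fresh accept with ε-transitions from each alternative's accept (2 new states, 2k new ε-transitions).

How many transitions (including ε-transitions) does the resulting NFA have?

Per subexpression:
Each of the 7 symbol leaves contributes 1 transition (1 symbol, 0 ε).
  d|a = 6 transitions (2 symbol, 4 ε)
  (d|a)d = 8 transitions (3 symbol, 5 ε)
  (d|a)d|d|c|a|b = 22 transitions (7 symbol, 15 ε)

22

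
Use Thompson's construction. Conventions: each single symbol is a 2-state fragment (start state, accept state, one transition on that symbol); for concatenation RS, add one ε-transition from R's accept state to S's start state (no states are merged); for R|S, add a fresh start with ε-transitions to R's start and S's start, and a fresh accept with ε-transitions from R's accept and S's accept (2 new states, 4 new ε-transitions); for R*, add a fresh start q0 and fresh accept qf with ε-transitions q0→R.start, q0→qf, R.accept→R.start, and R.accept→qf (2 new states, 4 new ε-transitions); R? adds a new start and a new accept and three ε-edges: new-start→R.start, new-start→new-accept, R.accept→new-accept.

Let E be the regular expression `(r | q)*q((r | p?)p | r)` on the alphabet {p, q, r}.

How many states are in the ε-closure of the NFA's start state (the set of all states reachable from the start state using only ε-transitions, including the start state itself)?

Let C(F) = |ε-closure(F.start)| within fragment F, and note whether F accepts ε. Symbol fragments have C = 1 and do not accept ε. Then:
  r | q → new start ε-reaches every alternative's start; none of them accept ε, so the new accept is not reached: C = 1 + 1 + 1 = 3
  (r | q)* → C = 1 (new start) + 3 (body) + 1 (new accept) = 5
  p? → new start has ε-edges to the inner start and to the new accept, so C = 2 + 1 = 3
  r | p? → C = 1 (new start) + (1 + 3) + 1 (new accept, since some branch ε-reaches its own accept) = 6
  (r | p?)p → the left operand accepts ε, so the closure extends into the next operand (via the concat ε-link); C = 6 + 1 = 7
  (r | p?)p | r → new start ε-reaches every alternative's start; none of them accept ε, so the new accept is not reached: C = 1 + 7 + 1 = 9
  (r | q)*q((r | p?)p | r) → the left operand accepts ε, so the closure extends into the next operand (via the concat ε-link); C = 5 + 1 = 6

6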